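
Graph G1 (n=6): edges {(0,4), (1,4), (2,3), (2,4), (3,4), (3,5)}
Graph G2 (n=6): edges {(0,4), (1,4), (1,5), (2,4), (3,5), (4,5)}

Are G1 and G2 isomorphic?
Yes, isomorphic

The graphs are isomorphic.
One valid mapping φ: V(G1) → V(G2): 0→0, 1→2, 2→1, 3→5, 4→4, 5→3

Verify φ preserves adjacency — for each edge of G1, its image is an edge of G2:
  (0,4) → (φ(0),φ(4)) = (0,4) ∈ E(G2) ✓
  (1,4) → (φ(1),φ(4)) = (2,4) ∈ E(G2) ✓
  (2,3) → (φ(2),φ(3)) = (1,5) ∈ E(G2) ✓
  (2,4) → (φ(2),φ(4)) = (1,4) ∈ E(G2) ✓
  (3,4) → (φ(3),φ(4)) = (4,5) ∈ E(G2) ✓
  (3,5) → (φ(3),φ(5)) = (3,5) ∈ E(G2) ✓
All 6 edges of G1 map to edges of G2, and |E(G1)| = |E(G2)| = 6, so φ is a bijection on edges as well as vertices. Hence G1 ≅ G2.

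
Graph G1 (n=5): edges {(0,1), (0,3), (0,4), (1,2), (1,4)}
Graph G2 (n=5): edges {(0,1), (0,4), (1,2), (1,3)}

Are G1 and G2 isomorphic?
No, not isomorphic

The graphs are NOT isomorphic.

Degrees in G1: deg(0)=3, deg(1)=3, deg(2)=1, deg(3)=1, deg(4)=2.
Sorted degree sequence of G1: [3, 3, 2, 1, 1].
Degrees in G2: deg(0)=2, deg(1)=3, deg(2)=1, deg(3)=1, deg(4)=1.
Sorted degree sequence of G2: [3, 2, 1, 1, 1].
The (sorted) degree sequence is an isomorphism invariant, so since G1 and G2 have different degree sequences they cannot be isomorphic.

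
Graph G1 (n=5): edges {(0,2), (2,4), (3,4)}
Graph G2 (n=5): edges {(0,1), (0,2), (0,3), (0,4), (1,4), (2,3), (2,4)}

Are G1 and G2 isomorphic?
No, not isomorphic

The graphs are NOT isomorphic.

Counting triangles (3-cliques): G1 has 0, G2 has 3.
Triangle count is an isomorphism invariant, so differing triangle counts rule out isomorphism.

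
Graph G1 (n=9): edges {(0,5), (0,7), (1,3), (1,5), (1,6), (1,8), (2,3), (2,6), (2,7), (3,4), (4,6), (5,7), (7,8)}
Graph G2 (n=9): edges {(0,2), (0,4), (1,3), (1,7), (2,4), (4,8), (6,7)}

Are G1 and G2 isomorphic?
No, not isomorphic

The graphs are NOT isomorphic.

Connected components of G1: 1 component(s) with vertex sets [[0, 1, 2, 3, 4, 5, 6, 7, 8]], sizes [9].
Connected components of G2: 3 component(s) with vertex sets [[5], [0, 2, 4, 8], [1, 3, 6, 7]], sizes [1, 4, 4].
The number of connected components (and the multiset of component sizes) is an isomorphism invariant — an isomorphism maps each component of G1 bijectively onto a component of G2. Since G1 has 1 component(s) and G2 has 3, they cannot be isomorphic.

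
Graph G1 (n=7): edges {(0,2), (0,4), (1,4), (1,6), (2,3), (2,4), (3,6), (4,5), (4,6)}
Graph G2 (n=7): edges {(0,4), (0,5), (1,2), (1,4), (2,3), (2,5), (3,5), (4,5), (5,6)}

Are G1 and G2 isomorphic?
Yes, isomorphic

The graphs are isomorphic.
One valid mapping φ: V(G1) → V(G2): 0→3, 1→0, 2→2, 3→1, 4→5, 5→6, 6→4

Verify φ preserves adjacency — for each edge of G1, its image is an edge of G2:
  (0,2) → (φ(0),φ(2)) = (2,3) ∈ E(G2) ✓
  (0,4) → (φ(0),φ(4)) = (3,5) ∈ E(G2) ✓
  (1,4) → (φ(1),φ(4)) = (0,5) ∈ E(G2) ✓
  (1,6) → (φ(1),φ(6)) = (0,4) ∈ E(G2) ✓
  (2,3) → (φ(2),φ(3)) = (1,2) ∈ E(G2) ✓
  (2,4) → (φ(2),φ(4)) = (2,5) ∈ E(G2) ✓
  (3,6) → (φ(3),φ(6)) = (1,4) ∈ E(G2) ✓
  (4,5) → (φ(4),φ(5)) = (5,6) ∈ E(G2) ✓
  (4,6) → (φ(4),φ(6)) = (4,5) ∈ E(G2) ✓
All 9 edges of G1 map to edges of G2, and |E(G1)| = |E(G2)| = 9, so φ is a bijection on edges as well as vertices. Hence G1 ≅ G2.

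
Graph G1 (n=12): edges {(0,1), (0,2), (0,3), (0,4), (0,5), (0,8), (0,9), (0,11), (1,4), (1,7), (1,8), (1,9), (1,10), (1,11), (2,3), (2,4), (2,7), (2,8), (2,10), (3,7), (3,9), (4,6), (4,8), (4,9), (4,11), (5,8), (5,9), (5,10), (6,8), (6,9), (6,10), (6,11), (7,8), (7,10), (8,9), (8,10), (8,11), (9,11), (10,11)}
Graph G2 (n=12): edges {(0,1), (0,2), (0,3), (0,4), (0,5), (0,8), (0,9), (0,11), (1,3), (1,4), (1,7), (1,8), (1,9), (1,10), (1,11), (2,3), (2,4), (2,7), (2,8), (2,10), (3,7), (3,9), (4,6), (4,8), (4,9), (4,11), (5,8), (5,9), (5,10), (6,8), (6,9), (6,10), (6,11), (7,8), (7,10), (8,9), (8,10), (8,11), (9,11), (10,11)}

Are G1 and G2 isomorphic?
No, not isomorphic

The graphs are NOT isomorphic.

Counting edges: G1 has 39 edge(s); G2 has 40 edge(s).
Edge count is an isomorphism invariant (a bijection on vertices induces a bijection on edges), so differing edge counts rule out isomorphism.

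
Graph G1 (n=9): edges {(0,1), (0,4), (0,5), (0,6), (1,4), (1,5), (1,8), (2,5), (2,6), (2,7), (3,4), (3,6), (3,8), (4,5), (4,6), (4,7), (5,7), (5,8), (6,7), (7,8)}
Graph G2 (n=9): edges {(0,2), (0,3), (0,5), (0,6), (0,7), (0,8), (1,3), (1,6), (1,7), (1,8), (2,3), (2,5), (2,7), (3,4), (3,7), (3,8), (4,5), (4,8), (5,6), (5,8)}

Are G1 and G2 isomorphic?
Yes, isomorphic

The graphs are isomorphic.
One valid mapping φ: V(G1) → V(G2): 0→2, 1→7, 2→4, 3→6, 4→0, 5→3, 6→5, 7→8, 8→1

Verify φ preserves adjacency — for each edge of G1, its image is an edge of G2:
  (0,1) → (φ(0),φ(1)) = (2,7) ∈ E(G2) ✓
  (0,4) → (φ(0),φ(4)) = (0,2) ∈ E(G2) ✓
  (0,5) → (φ(0),φ(5)) = (2,3) ∈ E(G2) ✓
  (0,6) → (φ(0),φ(6)) = (2,5) ∈ E(G2) ✓
  (1,4) → (φ(1),φ(4)) = (0,7) ∈ E(G2) ✓
  (1,5) → (φ(1),φ(5)) = (3,7) ∈ E(G2) ✓
  (1,8) → (φ(1),φ(8)) = (1,7) ∈ E(G2) ✓
  (2,5) → (φ(2),φ(5)) = (3,4) ∈ E(G2) ✓
  (2,6) → (φ(2),φ(6)) = (4,5) ∈ E(G2) ✓
  (2,7) → (φ(2),φ(7)) = (4,8) ∈ E(G2) ✓
  (3,4) → (φ(3),φ(4)) = (0,6) ∈ E(G2) ✓
  (3,6) → (φ(3),φ(6)) = (5,6) ∈ E(G2) ✓
  (3,8) → (φ(3),φ(8)) = (1,6) ∈ E(G2) ✓
  (4,5) → (φ(4),φ(5)) = (0,3) ∈ E(G2) ✓
  (4,6) → (φ(4),φ(6)) = (0,5) ∈ E(G2) ✓
  (4,7) → (φ(4),φ(7)) = (0,8) ∈ E(G2) ✓
  (5,7) → (φ(5),φ(7)) = (3,8) ∈ E(G2) ✓
  (5,8) → (φ(5),φ(8)) = (1,3) ∈ E(G2) ✓
  (6,7) → (φ(6),φ(7)) = (5,8) ∈ E(G2) ✓
  (7,8) → (φ(7),φ(8)) = (1,8) ∈ E(G2) ✓
All 20 edges of G1 map to edges of G2, and |E(G1)| = |E(G2)| = 20, so φ is a bijection on edges as well as vertices. Hence G1 ≅ G2.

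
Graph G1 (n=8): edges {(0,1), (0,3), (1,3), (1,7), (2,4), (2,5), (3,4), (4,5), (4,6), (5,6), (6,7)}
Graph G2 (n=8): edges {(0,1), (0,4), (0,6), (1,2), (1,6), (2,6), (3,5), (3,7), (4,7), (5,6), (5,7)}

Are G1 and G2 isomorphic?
Yes, isomorphic

The graphs are isomorphic.
One valid mapping φ: V(G1) → V(G2): 0→3, 1→7, 2→2, 3→5, 4→6, 5→1, 6→0, 7→4

Verify φ preserves adjacency — for each edge of G1, its image is an edge of G2:
  (0,1) → (φ(0),φ(1)) = (3,7) ∈ E(G2) ✓
  (0,3) → (φ(0),φ(3)) = (3,5) ∈ E(G2) ✓
  (1,3) → (φ(1),φ(3)) = (5,7) ∈ E(G2) ✓
  (1,7) → (φ(1),φ(7)) = (4,7) ∈ E(G2) ✓
  (2,4) → (φ(2),φ(4)) = (2,6) ∈ E(G2) ✓
  (2,5) → (φ(2),φ(5)) = (1,2) ∈ E(G2) ✓
  (3,4) → (φ(3),φ(4)) = (5,6) ∈ E(G2) ✓
  (4,5) → (φ(4),φ(5)) = (1,6) ∈ E(G2) ✓
  (4,6) → (φ(4),φ(6)) = (0,6) ∈ E(G2) ✓
  (5,6) → (φ(5),φ(6)) = (0,1) ∈ E(G2) ✓
  (6,7) → (φ(6),φ(7)) = (0,4) ∈ E(G2) ✓
All 11 edges of G1 map to edges of G2, and |E(G1)| = |E(G2)| = 11, so φ is a bijection on edges as well as vertices. Hence G1 ≅ G2.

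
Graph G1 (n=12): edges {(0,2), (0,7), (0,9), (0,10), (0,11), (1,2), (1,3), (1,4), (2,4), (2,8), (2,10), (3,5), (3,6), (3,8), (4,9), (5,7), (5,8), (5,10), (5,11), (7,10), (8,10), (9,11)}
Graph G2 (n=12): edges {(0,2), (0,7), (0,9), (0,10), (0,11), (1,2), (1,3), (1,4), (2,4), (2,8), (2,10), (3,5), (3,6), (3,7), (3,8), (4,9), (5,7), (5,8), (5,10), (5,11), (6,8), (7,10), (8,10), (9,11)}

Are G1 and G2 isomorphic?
No, not isomorphic

The graphs are NOT isomorphic.

Counting edges: G1 has 22 edge(s); G2 has 24 edge(s).
Edge count is an isomorphism invariant (a bijection on vertices induces a bijection on edges), so differing edge counts rule out isomorphism.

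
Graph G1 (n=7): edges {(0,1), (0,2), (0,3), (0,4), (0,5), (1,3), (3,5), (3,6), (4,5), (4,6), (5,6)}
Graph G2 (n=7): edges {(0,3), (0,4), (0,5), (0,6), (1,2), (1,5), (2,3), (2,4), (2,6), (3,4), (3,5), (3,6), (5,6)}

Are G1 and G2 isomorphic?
No, not isomorphic

The graphs are NOT isomorphic.

Degrees in G1: deg(0)=5, deg(1)=2, deg(2)=1, deg(3)=4, deg(4)=3, deg(5)=4, deg(6)=3.
Sorted degree sequence of G1: [5, 4, 4, 3, 3, 2, 1].
Degrees in G2: deg(0)=4, deg(1)=2, deg(2)=4, deg(3)=5, deg(4)=3, deg(5)=4, deg(6)=4.
Sorted degree sequence of G2: [5, 4, 4, 4, 4, 3, 2].
The (sorted) degree sequence is an isomorphism invariant, so since G1 and G2 have different degree sequences they cannot be isomorphic.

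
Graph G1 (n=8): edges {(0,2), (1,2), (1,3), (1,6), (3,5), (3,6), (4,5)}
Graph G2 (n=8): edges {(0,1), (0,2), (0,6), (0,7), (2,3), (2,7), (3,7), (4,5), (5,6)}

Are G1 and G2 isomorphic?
No, not isomorphic

The graphs are NOT isomorphic.

Connected components of G1: 2 component(s) with vertex sets [[7], [0, 1, 2, 3, 4, 5, 6]], sizes [1, 7].
Connected components of G2: 1 component(s) with vertex sets [[0, 1, 2, 3, 4, 5, 6, 7]], sizes [8].
The number of connected components (and the multiset of component sizes) is an isomorphism invariant — an isomorphism maps each component of G1 bijectively onto a component of G2. Since G1 has 2 component(s) and G2 has 1, they cannot be isomorphic.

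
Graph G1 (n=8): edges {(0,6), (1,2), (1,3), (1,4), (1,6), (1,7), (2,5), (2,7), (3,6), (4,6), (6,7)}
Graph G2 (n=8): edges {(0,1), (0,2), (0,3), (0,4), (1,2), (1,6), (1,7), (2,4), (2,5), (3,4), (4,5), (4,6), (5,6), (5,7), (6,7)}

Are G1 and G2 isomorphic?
No, not isomorphic

The graphs are NOT isomorphic.

Counting triangles (3-cliques): G1 has 4, G2 has 7.
Triangle count is an isomorphism invariant, so differing triangle counts rule out isomorphism.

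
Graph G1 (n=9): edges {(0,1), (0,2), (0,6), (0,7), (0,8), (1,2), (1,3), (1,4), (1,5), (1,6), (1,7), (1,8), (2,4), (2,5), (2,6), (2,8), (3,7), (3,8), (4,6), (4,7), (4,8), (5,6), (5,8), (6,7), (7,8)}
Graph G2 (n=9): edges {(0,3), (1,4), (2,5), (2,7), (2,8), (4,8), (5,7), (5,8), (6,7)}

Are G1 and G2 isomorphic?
No, not isomorphic

The graphs are NOT isomorphic.

Connected components of G1: 1 component(s) with vertex sets [[0, 1, 2, 3, 4, 5, 6, 7, 8]], sizes [9].
Connected components of G2: 2 component(s) with vertex sets [[0, 3], [1, 2, 4, 5, 6, 7, 8]], sizes [2, 7].
The number of connected components (and the multiset of component sizes) is an isomorphism invariant — an isomorphism maps each component of G1 bijectively onto a component of G2. Since G1 has 1 component(s) and G2 has 2, they cannot be isomorphic.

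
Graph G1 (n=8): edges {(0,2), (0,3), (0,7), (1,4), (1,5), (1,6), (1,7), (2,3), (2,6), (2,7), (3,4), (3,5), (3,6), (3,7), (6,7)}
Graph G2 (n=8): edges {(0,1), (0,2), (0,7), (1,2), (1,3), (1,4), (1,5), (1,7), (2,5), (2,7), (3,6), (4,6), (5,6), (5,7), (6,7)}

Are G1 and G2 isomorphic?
Yes, isomorphic

The graphs are isomorphic.
One valid mapping φ: V(G1) → V(G2): 0→0, 1→6, 2→2, 3→1, 4→4, 5→3, 6→5, 7→7

Verify φ preserves adjacency — for each edge of G1, its image is an edge of G2:
  (0,2) → (φ(0),φ(2)) = (0,2) ∈ E(G2) ✓
  (0,3) → (φ(0),φ(3)) = (0,1) ∈ E(G2) ✓
  (0,7) → (φ(0),φ(7)) = (0,7) ∈ E(G2) ✓
  (1,4) → (φ(1),φ(4)) = (4,6) ∈ E(G2) ✓
  (1,5) → (φ(1),φ(5)) = (3,6) ∈ E(G2) ✓
  (1,6) → (φ(1),φ(6)) = (5,6) ∈ E(G2) ✓
  (1,7) → (φ(1),φ(7)) = (6,7) ∈ E(G2) ✓
  (2,3) → (φ(2),φ(3)) = (1,2) ∈ E(G2) ✓
  (2,6) → (φ(2),φ(6)) = (2,5) ∈ E(G2) ✓
  (2,7) → (φ(2),φ(7)) = (2,7) ∈ E(G2) ✓
  (3,4) → (φ(3),φ(4)) = (1,4) ∈ E(G2) ✓
  (3,5) → (φ(3),φ(5)) = (1,3) ∈ E(G2) ✓
  (3,6) → (φ(3),φ(6)) = (1,5) ∈ E(G2) ✓
  (3,7) → (φ(3),φ(7)) = (1,7) ∈ E(G2) ✓
  (6,7) → (φ(6),φ(7)) = (5,7) ∈ E(G2) ✓
All 15 edges of G1 map to edges of G2, and |E(G1)| = |E(G2)| = 15, so φ is a bijection on edges as well as vertices. Hence G1 ≅ G2.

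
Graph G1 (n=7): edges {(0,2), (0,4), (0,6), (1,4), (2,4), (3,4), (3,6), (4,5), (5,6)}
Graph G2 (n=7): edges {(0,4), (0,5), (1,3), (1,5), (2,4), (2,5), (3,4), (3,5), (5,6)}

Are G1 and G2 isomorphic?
Yes, isomorphic

The graphs are isomorphic.
One valid mapping φ: V(G1) → V(G2): 0→3, 1→6, 2→1, 3→2, 4→5, 5→0, 6→4

Verify φ preserves adjacency — for each edge of G1, its image is an edge of G2:
  (0,2) → (φ(0),φ(2)) = (1,3) ∈ E(G2) ✓
  (0,4) → (φ(0),φ(4)) = (3,5) ∈ E(G2) ✓
  (0,6) → (φ(0),φ(6)) = (3,4) ∈ E(G2) ✓
  (1,4) → (φ(1),φ(4)) = (5,6) ∈ E(G2) ✓
  (2,4) → (φ(2),φ(4)) = (1,5) ∈ E(G2) ✓
  (3,4) → (φ(3),φ(4)) = (2,5) ∈ E(G2) ✓
  (3,6) → (φ(3),φ(6)) = (2,4) ∈ E(G2) ✓
  (4,5) → (φ(4),φ(5)) = (0,5) ∈ E(G2) ✓
  (5,6) → (φ(5),φ(6)) = (0,4) ∈ E(G2) ✓
All 9 edges of G1 map to edges of G2, and |E(G1)| = |E(G2)| = 9, so φ is a bijection on edges as well as vertices. Hence G1 ≅ G2.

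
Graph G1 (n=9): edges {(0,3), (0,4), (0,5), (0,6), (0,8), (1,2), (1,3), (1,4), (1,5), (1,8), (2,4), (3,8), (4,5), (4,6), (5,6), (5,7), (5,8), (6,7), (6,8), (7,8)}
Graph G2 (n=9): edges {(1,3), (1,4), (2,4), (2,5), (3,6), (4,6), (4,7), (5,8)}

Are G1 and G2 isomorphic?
No, not isomorphic

The graphs are NOT isomorphic.

Connected components of G1: 1 component(s) with vertex sets [[0, 1, 2, 3, 4, 5, 6, 7, 8]], sizes [9].
Connected components of G2: 2 component(s) with vertex sets [[0], [1, 2, 3, 4, 5, 6, 7, 8]], sizes [1, 8].
The number of connected components (and the multiset of component sizes) is an isomorphism invariant — an isomorphism maps each component of G1 bijectively onto a component of G2. Since G1 has 1 component(s) and G2 has 2, they cannot be isomorphic.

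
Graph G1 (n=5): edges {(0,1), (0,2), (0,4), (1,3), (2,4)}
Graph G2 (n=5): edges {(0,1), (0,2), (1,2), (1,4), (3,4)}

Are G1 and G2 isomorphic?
Yes, isomorphic

The graphs are isomorphic.
One valid mapping φ: V(G1) → V(G2): 0→1, 1→4, 2→0, 3→3, 4→2

Verify φ preserves adjacency — for each edge of G1, its image is an edge of G2:
  (0,1) → (φ(0),φ(1)) = (1,4) ∈ E(G2) ✓
  (0,2) → (φ(0),φ(2)) = (0,1) ∈ E(G2) ✓
  (0,4) → (φ(0),φ(4)) = (1,2) ∈ E(G2) ✓
  (1,3) → (φ(1),φ(3)) = (3,4) ∈ E(G2) ✓
  (2,4) → (φ(2),φ(4)) = (0,2) ∈ E(G2) ✓
All 5 edges of G1 map to edges of G2, and |E(G1)| = |E(G2)| = 5, so φ is a bijection on edges as well as vertices. Hence G1 ≅ G2.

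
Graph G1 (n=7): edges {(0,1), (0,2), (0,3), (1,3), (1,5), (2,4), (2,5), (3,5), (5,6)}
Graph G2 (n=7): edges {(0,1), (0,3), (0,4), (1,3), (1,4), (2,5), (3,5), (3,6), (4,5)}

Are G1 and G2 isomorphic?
Yes, isomorphic

The graphs are isomorphic.
One valid mapping φ: V(G1) → V(G2): 0→4, 1→0, 2→5, 3→1, 4→2, 5→3, 6→6

Verify φ preserves adjacency — for each edge of G1, its image is an edge of G2:
  (0,1) → (φ(0),φ(1)) = (0,4) ∈ E(G2) ✓
  (0,2) → (φ(0),φ(2)) = (4,5) ∈ E(G2) ✓
  (0,3) → (φ(0),φ(3)) = (1,4) ∈ E(G2) ✓
  (1,3) → (φ(1),φ(3)) = (0,1) ∈ E(G2) ✓
  (1,5) → (φ(1),φ(5)) = (0,3) ∈ E(G2) ✓
  (2,4) → (φ(2),φ(4)) = (2,5) ∈ E(G2) ✓
  (2,5) → (φ(2),φ(5)) = (3,5) ∈ E(G2) ✓
  (3,5) → (φ(3),φ(5)) = (1,3) ∈ E(G2) ✓
  (5,6) → (φ(5),φ(6)) = (3,6) ∈ E(G2) ✓
All 9 edges of G1 map to edges of G2, and |E(G1)| = |E(G2)| = 9, so φ is a bijection on edges as well as vertices. Hence G1 ≅ G2.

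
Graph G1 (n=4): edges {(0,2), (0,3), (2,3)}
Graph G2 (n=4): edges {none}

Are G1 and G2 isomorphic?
No, not isomorphic

The graphs are NOT isomorphic.

Degrees in G1: deg(0)=2, deg(1)=0, deg(2)=2, deg(3)=2.
Sorted degree sequence of G1: [2, 2, 2, 0].
Degrees in G2: deg(0)=0, deg(1)=0, deg(2)=0, deg(3)=0.
Sorted degree sequence of G2: [0, 0, 0, 0].
The (sorted) degree sequence is an isomorphism invariant, so since G1 and G2 have different degree sequences they cannot be isomorphic.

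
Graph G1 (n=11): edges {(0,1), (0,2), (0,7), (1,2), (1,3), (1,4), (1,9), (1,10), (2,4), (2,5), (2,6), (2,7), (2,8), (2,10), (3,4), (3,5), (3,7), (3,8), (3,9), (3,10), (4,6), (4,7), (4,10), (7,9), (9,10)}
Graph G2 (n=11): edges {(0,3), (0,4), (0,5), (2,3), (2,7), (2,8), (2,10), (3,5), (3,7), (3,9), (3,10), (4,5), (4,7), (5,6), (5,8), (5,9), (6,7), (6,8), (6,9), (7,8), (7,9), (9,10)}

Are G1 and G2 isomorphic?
No, not isomorphic

The graphs are NOT isomorphic.

Connected components of G1: 1 component(s) with vertex sets [[0, 1, 2, 3, 4, 5, 6, 7, 8, 9, 10]], sizes [11].
Connected components of G2: 2 component(s) with vertex sets [[1], [0, 2, 3, 4, 5, 6, 7, 8, 9, 10]], sizes [1, 10].
The number of connected components (and the multiset of component sizes) is an isomorphism invariant — an isomorphism maps each component of G1 bijectively onto a component of G2. Since G1 has 1 component(s) and G2 has 2, they cannot be isomorphic.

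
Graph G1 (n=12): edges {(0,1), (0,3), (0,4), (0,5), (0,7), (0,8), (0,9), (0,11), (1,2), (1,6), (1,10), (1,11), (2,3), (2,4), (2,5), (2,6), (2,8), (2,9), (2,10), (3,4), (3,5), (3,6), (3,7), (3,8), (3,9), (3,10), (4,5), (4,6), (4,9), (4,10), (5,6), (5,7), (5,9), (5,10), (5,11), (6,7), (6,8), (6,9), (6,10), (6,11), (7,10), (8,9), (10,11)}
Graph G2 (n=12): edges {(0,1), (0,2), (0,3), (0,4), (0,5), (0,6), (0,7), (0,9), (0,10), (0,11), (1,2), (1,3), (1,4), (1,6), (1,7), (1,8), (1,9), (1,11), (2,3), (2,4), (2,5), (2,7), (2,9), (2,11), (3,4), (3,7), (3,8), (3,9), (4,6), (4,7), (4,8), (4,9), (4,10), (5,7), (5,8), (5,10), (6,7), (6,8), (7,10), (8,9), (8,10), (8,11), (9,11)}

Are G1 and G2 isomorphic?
Yes, isomorphic

The graphs are isomorphic.
One valid mapping φ: V(G1) → V(G2): 0→8, 1→5, 2→2, 3→1, 4→3, 5→4, 6→0, 7→6, 8→11, 9→9, 10→7, 11→10

Verify φ preserves adjacency — for each edge of G1, its image is an edge of G2:
  (0,1) → (φ(0),φ(1)) = (5,8) ∈ E(G2) ✓
  (0,3) → (φ(0),φ(3)) = (1,8) ∈ E(G2) ✓
  (0,4) → (φ(0),φ(4)) = (3,8) ∈ E(G2) ✓
  (0,5) → (φ(0),φ(5)) = (4,8) ∈ E(G2) ✓
  (0,7) → (φ(0),φ(7)) = (6,8) ∈ E(G2) ✓
  (0,8) → (φ(0),φ(8)) = (8,11) ∈ E(G2) ✓
  (0,9) → (φ(0),φ(9)) = (8,9) ∈ E(G2) ✓
  (0,11) → (φ(0),φ(11)) = (8,10) ∈ E(G2) ✓
  (1,2) → (φ(1),φ(2)) = (2,5) ∈ E(G2) ✓
  (1,6) → (φ(1),φ(6)) = (0,5) ∈ E(G2) ✓
  (1,10) → (φ(1),φ(10)) = (5,7) ∈ E(G2) ✓
  (1,11) → (φ(1),φ(11)) = (5,10) ∈ E(G2) ✓
  (2,3) → (φ(2),φ(3)) = (1,2) ∈ E(G2) ✓
  (2,4) → (φ(2),φ(4)) = (2,3) ∈ E(G2) ✓
  (2,5) → (φ(2),φ(5)) = (2,4) ∈ E(G2) ✓
  (2,6) → (φ(2),φ(6)) = (0,2) ∈ E(G2) ✓
  (2,8) → (φ(2),φ(8)) = (2,11) ∈ E(G2) ✓
  (2,9) → (φ(2),φ(9)) = (2,9) ∈ E(G2) ✓
  (2,10) → (φ(2),φ(10)) = (2,7) ∈ E(G2) ✓
  (3,4) → (φ(3),φ(4)) = (1,3) ∈ E(G2) ✓
  (3,5) → (φ(3),φ(5)) = (1,4) ∈ E(G2) ✓
  (3,6) → (φ(3),φ(6)) = (0,1) ∈ E(G2) ✓
  (3,7) → (φ(3),φ(7)) = (1,6) ∈ E(G2) ✓
  (3,8) → (φ(3),φ(8)) = (1,11) ∈ E(G2) ✓
  (3,9) → (φ(3),φ(9)) = (1,9) ∈ E(G2) ✓
  (3,10) → (φ(3),φ(10)) = (1,7) ∈ E(G2) ✓
  (4,5) → (φ(4),φ(5)) = (3,4) ∈ E(G2) ✓
  (4,6) → (φ(4),φ(6)) = (0,3) ∈ E(G2) ✓
  (4,9) → (φ(4),φ(9)) = (3,9) ∈ E(G2) ✓
  (4,10) → (φ(4),φ(10)) = (3,7) ∈ E(G2) ✓
  (5,6) → (φ(5),φ(6)) = (0,4) ∈ E(G2) ✓
  (5,7) → (φ(5),φ(7)) = (4,6) ∈ E(G2) ✓
  (5,9) → (φ(5),φ(9)) = (4,9) ∈ E(G2) ✓
  (5,10) → (φ(5),φ(10)) = (4,7) ∈ E(G2) ✓
  (5,11) → (φ(5),φ(11)) = (4,10) ∈ E(G2) ✓
  (6,7) → (φ(6),φ(7)) = (0,6) ∈ E(G2) ✓
  (6,8) → (φ(6),φ(8)) = (0,11) ∈ E(G2) ✓
  (6,9) → (φ(6),φ(9)) = (0,9) ∈ E(G2) ✓
  (6,10) → (φ(6),φ(10)) = (0,7) ∈ E(G2) ✓
  (6,11) → (φ(6),φ(11)) = (0,10) ∈ E(G2) ✓
  (7,10) → (φ(7),φ(10)) = (6,7) ∈ E(G2) ✓
  (8,9) → (φ(8),φ(9)) = (9,11) ∈ E(G2) ✓
  (10,11) → (φ(10),φ(11)) = (7,10) ∈ E(G2) ✓
All 43 edges of G1 map to edges of G2, and |E(G1)| = |E(G2)| = 43, so φ is a bijection on edges as well as vertices. Hence G1 ≅ G2.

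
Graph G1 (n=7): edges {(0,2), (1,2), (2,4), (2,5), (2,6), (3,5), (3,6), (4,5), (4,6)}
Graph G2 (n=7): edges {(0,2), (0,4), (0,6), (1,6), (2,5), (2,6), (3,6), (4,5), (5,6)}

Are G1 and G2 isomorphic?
Yes, isomorphic

The graphs are isomorphic.
One valid mapping φ: V(G1) → V(G2): 0→3, 1→1, 2→6, 3→4, 4→2, 5→5, 6→0

Verify φ preserves adjacency — for each edge of G1, its image is an edge of G2:
  (0,2) → (φ(0),φ(2)) = (3,6) ∈ E(G2) ✓
  (1,2) → (φ(1),φ(2)) = (1,6) ∈ E(G2) ✓
  (2,4) → (φ(2),φ(4)) = (2,6) ∈ E(G2) ✓
  (2,5) → (φ(2),φ(5)) = (5,6) ∈ E(G2) ✓
  (2,6) → (φ(2),φ(6)) = (0,6) ∈ E(G2) ✓
  (3,5) → (φ(3),φ(5)) = (4,5) ∈ E(G2) ✓
  (3,6) → (φ(3),φ(6)) = (0,4) ∈ E(G2) ✓
  (4,5) → (φ(4),φ(5)) = (2,5) ∈ E(G2) ✓
  (4,6) → (φ(4),φ(6)) = (0,2) ∈ E(G2) ✓
All 9 edges of G1 map to edges of G2, and |E(G1)| = |E(G2)| = 9, so φ is a bijection on edges as well as vertices. Hence G1 ≅ G2.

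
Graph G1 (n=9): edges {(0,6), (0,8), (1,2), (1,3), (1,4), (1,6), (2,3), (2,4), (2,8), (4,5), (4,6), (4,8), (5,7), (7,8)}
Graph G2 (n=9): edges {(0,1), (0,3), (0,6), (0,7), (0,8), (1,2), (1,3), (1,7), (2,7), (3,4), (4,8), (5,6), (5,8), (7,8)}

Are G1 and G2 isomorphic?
Yes, isomorphic

The graphs are isomorphic.
One valid mapping φ: V(G1) → V(G2): 0→4, 1→1, 2→7, 3→2, 4→0, 5→6, 6→3, 7→5, 8→8

Verify φ preserves adjacency — for each edge of G1, its image is an edge of G2:
  (0,6) → (φ(0),φ(6)) = (3,4) ∈ E(G2) ✓
  (0,8) → (φ(0),φ(8)) = (4,8) ∈ E(G2) ✓
  (1,2) → (φ(1),φ(2)) = (1,7) ∈ E(G2) ✓
  (1,3) → (φ(1),φ(3)) = (1,2) ∈ E(G2) ✓
  (1,4) → (φ(1),φ(4)) = (0,1) ∈ E(G2) ✓
  (1,6) → (φ(1),φ(6)) = (1,3) ∈ E(G2) ✓
  (2,3) → (φ(2),φ(3)) = (2,7) ∈ E(G2) ✓
  (2,4) → (φ(2),φ(4)) = (0,7) ∈ E(G2) ✓
  (2,8) → (φ(2),φ(8)) = (7,8) ∈ E(G2) ✓
  (4,5) → (φ(4),φ(5)) = (0,6) ∈ E(G2) ✓
  (4,6) → (φ(4),φ(6)) = (0,3) ∈ E(G2) ✓
  (4,8) → (φ(4),φ(8)) = (0,8) ∈ E(G2) ✓
  (5,7) → (φ(5),φ(7)) = (5,6) ∈ E(G2) ✓
  (7,8) → (φ(7),φ(8)) = (5,8) ∈ E(G2) ✓
All 14 edges of G1 map to edges of G2, and |E(G1)| = |E(G2)| = 14, so φ is a bijection on edges as well as vertices. Hence G1 ≅ G2.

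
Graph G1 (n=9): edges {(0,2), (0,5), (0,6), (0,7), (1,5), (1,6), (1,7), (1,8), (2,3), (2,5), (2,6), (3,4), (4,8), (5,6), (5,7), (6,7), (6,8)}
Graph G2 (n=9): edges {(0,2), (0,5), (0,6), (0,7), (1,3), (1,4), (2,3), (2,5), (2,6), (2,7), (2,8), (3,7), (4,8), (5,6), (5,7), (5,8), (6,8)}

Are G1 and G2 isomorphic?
Yes, isomorphic

The graphs are isomorphic.
One valid mapping φ: V(G1) → V(G2): 0→6, 1→7, 2→8, 3→4, 4→1, 5→5, 6→2, 7→0, 8→3

Verify φ preserves adjacency — for each edge of G1, its image is an edge of G2:
  (0,2) → (φ(0),φ(2)) = (6,8) ∈ E(G2) ✓
  (0,5) → (φ(0),φ(5)) = (5,6) ∈ E(G2) ✓
  (0,6) → (φ(0),φ(6)) = (2,6) ∈ E(G2) ✓
  (0,7) → (φ(0),φ(7)) = (0,6) ∈ E(G2) ✓
  (1,5) → (φ(1),φ(5)) = (5,7) ∈ E(G2) ✓
  (1,6) → (φ(1),φ(6)) = (2,7) ∈ E(G2) ✓
  (1,7) → (φ(1),φ(7)) = (0,7) ∈ E(G2) ✓
  (1,8) → (φ(1),φ(8)) = (3,7) ∈ E(G2) ✓
  (2,3) → (φ(2),φ(3)) = (4,8) ∈ E(G2) ✓
  (2,5) → (φ(2),φ(5)) = (5,8) ∈ E(G2) ✓
  (2,6) → (φ(2),φ(6)) = (2,8) ∈ E(G2) ✓
  (3,4) → (φ(3),φ(4)) = (1,4) ∈ E(G2) ✓
  (4,8) → (φ(4),φ(8)) = (1,3) ∈ E(G2) ✓
  (5,6) → (φ(5),φ(6)) = (2,5) ∈ E(G2) ✓
  (5,7) → (φ(5),φ(7)) = (0,5) ∈ E(G2) ✓
  (6,7) → (φ(6),φ(7)) = (0,2) ∈ E(G2) ✓
  (6,8) → (φ(6),φ(8)) = (2,3) ∈ E(G2) ✓
All 17 edges of G1 map to edges of G2, and |E(G1)| = |E(G2)| = 17, so φ is a bijection on edges as well as vertices. Hence G1 ≅ G2.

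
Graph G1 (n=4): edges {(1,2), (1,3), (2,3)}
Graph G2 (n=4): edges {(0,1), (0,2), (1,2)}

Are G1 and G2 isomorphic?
Yes, isomorphic

The graphs are isomorphic.
One valid mapping φ: V(G1) → V(G2): 0→3, 1→0, 2→2, 3→1

Verify φ preserves adjacency — for each edge of G1, its image is an edge of G2:
  (1,2) → (φ(1),φ(2)) = (0,2) ∈ E(G2) ✓
  (1,3) → (φ(1),φ(3)) = (0,1) ∈ E(G2) ✓
  (2,3) → (φ(2),φ(3)) = (1,2) ∈ E(G2) ✓
All 3 edges of G1 map to edges of G2, and |E(G1)| = |E(G2)| = 3, so φ is a bijection on edges as well as vertices. Hence G1 ≅ G2.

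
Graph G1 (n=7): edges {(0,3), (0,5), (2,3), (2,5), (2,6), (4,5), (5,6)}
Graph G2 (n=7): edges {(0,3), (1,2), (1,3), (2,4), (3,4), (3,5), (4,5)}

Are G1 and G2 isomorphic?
Yes, isomorphic

The graphs are isomorphic.
One valid mapping φ: V(G1) → V(G2): 0→1, 1→6, 2→4, 3→2, 4→0, 5→3, 6→5

Verify φ preserves adjacency — for each edge of G1, its image is an edge of G2:
  (0,3) → (φ(0),φ(3)) = (1,2) ∈ E(G2) ✓
  (0,5) → (φ(0),φ(5)) = (1,3) ∈ E(G2) ✓
  (2,3) → (φ(2),φ(3)) = (2,4) ∈ E(G2) ✓
  (2,5) → (φ(2),φ(5)) = (3,4) ∈ E(G2) ✓
  (2,6) → (φ(2),φ(6)) = (4,5) ∈ E(G2) ✓
  (4,5) → (φ(4),φ(5)) = (0,3) ∈ E(G2) ✓
  (5,6) → (φ(5),φ(6)) = (3,5) ∈ E(G2) ✓
All 7 edges of G1 map to edges of G2, and |E(G1)| = |E(G2)| = 7, so φ is a bijection on edges as well as vertices. Hence G1 ≅ G2.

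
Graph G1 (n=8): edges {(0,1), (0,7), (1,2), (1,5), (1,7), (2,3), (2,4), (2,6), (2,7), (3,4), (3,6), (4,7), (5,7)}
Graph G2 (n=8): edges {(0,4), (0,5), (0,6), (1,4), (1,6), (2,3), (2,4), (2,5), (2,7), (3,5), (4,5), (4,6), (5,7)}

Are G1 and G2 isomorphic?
Yes, isomorphic

The graphs are isomorphic.
One valid mapping φ: V(G1) → V(G2): 0→7, 1→2, 2→4, 3→6, 4→0, 5→3, 6→1, 7→5

Verify φ preserves adjacency — for each edge of G1, its image is an edge of G2:
  (0,1) → (φ(0),φ(1)) = (2,7) ∈ E(G2) ✓
  (0,7) → (φ(0),φ(7)) = (5,7) ∈ E(G2) ✓
  (1,2) → (φ(1),φ(2)) = (2,4) ∈ E(G2) ✓
  (1,5) → (φ(1),φ(5)) = (2,3) ∈ E(G2) ✓
  (1,7) → (φ(1),φ(7)) = (2,5) ∈ E(G2) ✓
  (2,3) → (φ(2),φ(3)) = (4,6) ∈ E(G2) ✓
  (2,4) → (φ(2),φ(4)) = (0,4) ∈ E(G2) ✓
  (2,6) → (φ(2),φ(6)) = (1,4) ∈ E(G2) ✓
  (2,7) → (φ(2),φ(7)) = (4,5) ∈ E(G2) ✓
  (3,4) → (φ(3),φ(4)) = (0,6) ∈ E(G2) ✓
  (3,6) → (φ(3),φ(6)) = (1,6) ∈ E(G2) ✓
  (4,7) → (φ(4),φ(7)) = (0,5) ∈ E(G2) ✓
  (5,7) → (φ(5),φ(7)) = (3,5) ∈ E(G2) ✓
All 13 edges of G1 map to edges of G2, and |E(G1)| = |E(G2)| = 13, so φ is a bijection on edges as well as vertices. Hence G1 ≅ G2.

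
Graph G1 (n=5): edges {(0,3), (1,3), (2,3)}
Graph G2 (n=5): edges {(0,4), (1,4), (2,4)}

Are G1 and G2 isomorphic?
Yes, isomorphic

The graphs are isomorphic.
One valid mapping φ: V(G1) → V(G2): 0→0, 1→2, 2→1, 3→4, 4→3

Verify φ preserves adjacency — for each edge of G1, its image is an edge of G2:
  (0,3) → (φ(0),φ(3)) = (0,4) ∈ E(G2) ✓
  (1,3) → (φ(1),φ(3)) = (2,4) ∈ E(G2) ✓
  (2,3) → (φ(2),φ(3)) = (1,4) ∈ E(G2) ✓
All 3 edges of G1 map to edges of G2, and |E(G1)| = |E(G2)| = 3, so φ is a bijection on edges as well as vertices. Hence G1 ≅ G2.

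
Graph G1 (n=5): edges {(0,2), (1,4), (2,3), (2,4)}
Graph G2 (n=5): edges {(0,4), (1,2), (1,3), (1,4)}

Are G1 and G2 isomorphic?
Yes, isomorphic

The graphs are isomorphic.
One valid mapping φ: V(G1) → V(G2): 0→2, 1→0, 2→1, 3→3, 4→4

Verify φ preserves adjacency — for each edge of G1, its image is an edge of G2:
  (0,2) → (φ(0),φ(2)) = (1,2) ∈ E(G2) ✓
  (1,4) → (φ(1),φ(4)) = (0,4) ∈ E(G2) ✓
  (2,3) → (φ(2),φ(3)) = (1,3) ∈ E(G2) ✓
  (2,4) → (φ(2),φ(4)) = (1,4) ∈ E(G2) ✓
All 4 edges of G1 map to edges of G2, and |E(G1)| = |E(G2)| = 4, so φ is a bijection on edges as well as vertices. Hence G1 ≅ G2.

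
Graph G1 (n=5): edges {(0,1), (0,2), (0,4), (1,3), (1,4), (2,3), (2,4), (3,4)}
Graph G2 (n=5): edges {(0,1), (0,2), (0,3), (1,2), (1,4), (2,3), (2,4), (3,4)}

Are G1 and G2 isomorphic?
Yes, isomorphic

The graphs are isomorphic.
One valid mapping φ: V(G1) → V(G2): 0→3, 1→4, 2→0, 3→1, 4→2

Verify φ preserves adjacency — for each edge of G1, its image is an edge of G2:
  (0,1) → (φ(0),φ(1)) = (3,4) ∈ E(G2) ✓
  (0,2) → (φ(0),φ(2)) = (0,3) ∈ E(G2) ✓
  (0,4) → (φ(0),φ(4)) = (2,3) ∈ E(G2) ✓
  (1,3) → (φ(1),φ(3)) = (1,4) ∈ E(G2) ✓
  (1,4) → (φ(1),φ(4)) = (2,4) ∈ E(G2) ✓
  (2,3) → (φ(2),φ(3)) = (0,1) ∈ E(G2) ✓
  (2,4) → (φ(2),φ(4)) = (0,2) ∈ E(G2) ✓
  (3,4) → (φ(3),φ(4)) = (1,2) ∈ E(G2) ✓
All 8 edges of G1 map to edges of G2, and |E(G1)| = |E(G2)| = 8, so φ is a bijection on edges as well as vertices. Hence G1 ≅ G2.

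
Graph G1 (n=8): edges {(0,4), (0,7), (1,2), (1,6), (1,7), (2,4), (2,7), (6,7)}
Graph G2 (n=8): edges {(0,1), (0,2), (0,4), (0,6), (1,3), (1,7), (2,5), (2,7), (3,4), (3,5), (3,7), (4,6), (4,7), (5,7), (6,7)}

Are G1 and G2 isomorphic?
No, not isomorphic

The graphs are NOT isomorphic.

Degrees in G1: deg(0)=2, deg(1)=3, deg(2)=3, deg(3)=0, deg(4)=2, deg(5)=0, deg(6)=2, deg(7)=4.
Sorted degree sequence of G1: [4, 3, 3, 2, 2, 2, 0, 0].
Degrees in G2: deg(0)=4, deg(1)=3, deg(2)=3, deg(3)=4, deg(4)=4, deg(5)=3, deg(6)=3, deg(7)=6.
Sorted degree sequence of G2: [6, 4, 4, 4, 3, 3, 3, 3].
The (sorted) degree sequence is an isomorphism invariant, so since G1 and G2 have different degree sequences they cannot be isomorphic.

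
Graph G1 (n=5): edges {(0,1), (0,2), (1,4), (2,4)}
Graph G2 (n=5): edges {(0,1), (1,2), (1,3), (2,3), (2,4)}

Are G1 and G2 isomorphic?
No, not isomorphic

The graphs are NOT isomorphic.

Connected components of G1: 2 component(s) with vertex sets [[3], [0, 1, 2, 4]], sizes [1, 4].
Connected components of G2: 1 component(s) with vertex sets [[0, 1, 2, 3, 4]], sizes [5].
The number of connected components (and the multiset of component sizes) is an isomorphism invariant — an isomorphism maps each component of G1 bijectively onto a component of G2. Since G1 has 2 component(s) and G2 has 1, they cannot be isomorphic.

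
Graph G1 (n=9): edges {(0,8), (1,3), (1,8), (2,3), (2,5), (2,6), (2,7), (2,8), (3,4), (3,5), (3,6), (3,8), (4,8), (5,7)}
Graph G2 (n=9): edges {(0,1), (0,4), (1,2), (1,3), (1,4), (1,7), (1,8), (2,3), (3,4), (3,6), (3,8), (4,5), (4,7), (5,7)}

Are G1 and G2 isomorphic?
Yes, isomorphic

The graphs are isomorphic.
One valid mapping φ: V(G1) → V(G2): 0→6, 1→8, 2→4, 3→1, 4→2, 5→7, 6→0, 7→5, 8→3

Verify φ preserves adjacency — for each edge of G1, its image is an edge of G2:
  (0,8) → (φ(0),φ(8)) = (3,6) ∈ E(G2) ✓
  (1,3) → (φ(1),φ(3)) = (1,8) ∈ E(G2) ✓
  (1,8) → (φ(1),φ(8)) = (3,8) ∈ E(G2) ✓
  (2,3) → (φ(2),φ(3)) = (1,4) ∈ E(G2) ✓
  (2,5) → (φ(2),φ(5)) = (4,7) ∈ E(G2) ✓
  (2,6) → (φ(2),φ(6)) = (0,4) ∈ E(G2) ✓
  (2,7) → (φ(2),φ(7)) = (4,5) ∈ E(G2) ✓
  (2,8) → (φ(2),φ(8)) = (3,4) ∈ E(G2) ✓
  (3,4) → (φ(3),φ(4)) = (1,2) ∈ E(G2) ✓
  (3,5) → (φ(3),φ(5)) = (1,7) ∈ E(G2) ✓
  (3,6) → (φ(3),φ(6)) = (0,1) ∈ E(G2) ✓
  (3,8) → (φ(3),φ(8)) = (1,3) ∈ E(G2) ✓
  (4,8) → (φ(4),φ(8)) = (2,3) ∈ E(G2) ✓
  (5,7) → (φ(5),φ(7)) = (5,7) ∈ E(G2) ✓
All 14 edges of G1 map to edges of G2, and |E(G1)| = |E(G2)| = 14, so φ is a bijection on edges as well as vertices. Hence G1 ≅ G2.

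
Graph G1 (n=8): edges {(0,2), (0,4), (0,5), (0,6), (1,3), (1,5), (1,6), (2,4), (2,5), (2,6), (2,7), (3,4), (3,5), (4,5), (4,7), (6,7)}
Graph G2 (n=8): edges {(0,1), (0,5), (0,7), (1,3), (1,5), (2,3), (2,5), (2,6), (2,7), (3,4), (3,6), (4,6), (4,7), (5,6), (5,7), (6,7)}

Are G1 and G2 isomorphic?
Yes, isomorphic

The graphs are isomorphic.
One valid mapping φ: V(G1) → V(G2): 0→2, 1→1, 2→6, 3→0, 4→7, 5→5, 6→3, 7→4

Verify φ preserves adjacency — for each edge of G1, its image is an edge of G2:
  (0,2) → (φ(0),φ(2)) = (2,6) ∈ E(G2) ✓
  (0,4) → (φ(0),φ(4)) = (2,7) ∈ E(G2) ✓
  (0,5) → (φ(0),φ(5)) = (2,5) ∈ E(G2) ✓
  (0,6) → (φ(0),φ(6)) = (2,3) ∈ E(G2) ✓
  (1,3) → (φ(1),φ(3)) = (0,1) ∈ E(G2) ✓
  (1,5) → (φ(1),φ(5)) = (1,5) ∈ E(G2) ✓
  (1,6) → (φ(1),φ(6)) = (1,3) ∈ E(G2) ✓
  (2,4) → (φ(2),φ(4)) = (6,7) ∈ E(G2) ✓
  (2,5) → (φ(2),φ(5)) = (5,6) ∈ E(G2) ✓
  (2,6) → (φ(2),φ(6)) = (3,6) ∈ E(G2) ✓
  (2,7) → (φ(2),φ(7)) = (4,6) ∈ E(G2) ✓
  (3,4) → (φ(3),φ(4)) = (0,7) ∈ E(G2) ✓
  (3,5) → (φ(3),φ(5)) = (0,5) ∈ E(G2) ✓
  (4,5) → (φ(4),φ(5)) = (5,7) ∈ E(G2) ✓
  (4,7) → (φ(4),φ(7)) = (4,7) ∈ E(G2) ✓
  (6,7) → (φ(6),φ(7)) = (3,4) ∈ E(G2) ✓
All 16 edges of G1 map to edges of G2, and |E(G1)| = |E(G2)| = 16, so φ is a bijection on edges as well as vertices. Hence G1 ≅ G2.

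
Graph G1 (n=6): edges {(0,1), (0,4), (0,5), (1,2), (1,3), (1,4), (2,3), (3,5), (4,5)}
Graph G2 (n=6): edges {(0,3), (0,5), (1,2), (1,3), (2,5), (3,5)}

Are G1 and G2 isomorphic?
No, not isomorphic

The graphs are NOT isomorphic.

Connected components of G1: 1 component(s) with vertex sets [[0, 1, 2, 3, 4, 5]], sizes [6].
Connected components of G2: 2 component(s) with vertex sets [[4], [0, 1, 2, 3, 5]], sizes [1, 5].
The number of connected components (and the multiset of component sizes) is an isomorphism invariant — an isomorphism maps each component of G1 bijectively onto a component of G2. Since G1 has 1 component(s) and G2 has 2, they cannot be isomorphic.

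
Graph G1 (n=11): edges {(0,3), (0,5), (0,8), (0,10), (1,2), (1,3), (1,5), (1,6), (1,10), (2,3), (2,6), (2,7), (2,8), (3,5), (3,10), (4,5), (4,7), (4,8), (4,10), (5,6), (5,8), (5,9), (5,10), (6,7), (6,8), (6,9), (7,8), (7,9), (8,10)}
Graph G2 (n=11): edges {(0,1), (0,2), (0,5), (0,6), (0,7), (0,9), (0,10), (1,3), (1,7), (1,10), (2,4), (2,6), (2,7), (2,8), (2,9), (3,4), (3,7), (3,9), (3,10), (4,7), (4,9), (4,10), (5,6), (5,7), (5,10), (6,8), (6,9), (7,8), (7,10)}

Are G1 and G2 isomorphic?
Yes, isomorphic

The graphs are isomorphic.
One valid mapping φ: V(G1) → V(G2): 0→1, 1→4, 2→9, 3→3, 4→5, 5→7, 6→2, 7→6, 8→0, 9→8, 10→10

Verify φ preserves adjacency — for each edge of G1, its image is an edge of G2:
  (0,3) → (φ(0),φ(3)) = (1,3) ∈ E(G2) ✓
  (0,5) → (φ(0),φ(5)) = (1,7) ∈ E(G2) ✓
  (0,8) → (φ(0),φ(8)) = (0,1) ∈ E(G2) ✓
  (0,10) → (φ(0),φ(10)) = (1,10) ∈ E(G2) ✓
  (1,2) → (φ(1),φ(2)) = (4,9) ∈ E(G2) ✓
  (1,3) → (φ(1),φ(3)) = (3,4) ∈ E(G2) ✓
  (1,5) → (φ(1),φ(5)) = (4,7) ∈ E(G2) ✓
  (1,6) → (φ(1),φ(6)) = (2,4) ∈ E(G2) ✓
  (1,10) → (φ(1),φ(10)) = (4,10) ∈ E(G2) ✓
  (2,3) → (φ(2),φ(3)) = (3,9) ∈ E(G2) ✓
  (2,6) → (φ(2),φ(6)) = (2,9) ∈ E(G2) ✓
  (2,7) → (φ(2),φ(7)) = (6,9) ∈ E(G2) ✓
  (2,8) → (φ(2),φ(8)) = (0,9) ∈ E(G2) ✓
  (3,5) → (φ(3),φ(5)) = (3,7) ∈ E(G2) ✓
  (3,10) → (φ(3),φ(10)) = (3,10) ∈ E(G2) ✓
  (4,5) → (φ(4),φ(5)) = (5,7) ∈ E(G2) ✓
  (4,7) → (φ(4),φ(7)) = (5,6) ∈ E(G2) ✓
  (4,8) → (φ(4),φ(8)) = (0,5) ∈ E(G2) ✓
  (4,10) → (φ(4),φ(10)) = (5,10) ∈ E(G2) ✓
  (5,6) → (φ(5),φ(6)) = (2,7) ∈ E(G2) ✓
  (5,8) → (φ(5),φ(8)) = (0,7) ∈ E(G2) ✓
  (5,9) → (φ(5),φ(9)) = (7,8) ∈ E(G2) ✓
  (5,10) → (φ(5),φ(10)) = (7,10) ∈ E(G2) ✓
  (6,7) → (φ(6),φ(7)) = (2,6) ∈ E(G2) ✓
  (6,8) → (φ(6),φ(8)) = (0,2) ∈ E(G2) ✓
  (6,9) → (φ(6),φ(9)) = (2,8) ∈ E(G2) ✓
  (7,8) → (φ(7),φ(8)) = (0,6) ∈ E(G2) ✓
  (7,9) → (φ(7),φ(9)) = (6,8) ∈ E(G2) ✓
  (8,10) → (φ(8),φ(10)) = (0,10) ∈ E(G2) ✓
All 29 edges of G1 map to edges of G2, and |E(G1)| = |E(G2)| = 29, so φ is a bijection on edges as well as vertices. Hence G1 ≅ G2.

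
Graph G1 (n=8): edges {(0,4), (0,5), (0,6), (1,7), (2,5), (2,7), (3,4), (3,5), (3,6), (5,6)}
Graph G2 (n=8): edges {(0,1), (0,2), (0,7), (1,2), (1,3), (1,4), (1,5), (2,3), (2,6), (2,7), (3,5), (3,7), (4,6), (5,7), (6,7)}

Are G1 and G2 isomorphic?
No, not isomorphic

The graphs are NOT isomorphic.

Degrees in G1: deg(0)=3, deg(1)=1, deg(2)=2, deg(3)=3, deg(4)=2, deg(5)=4, deg(6)=3, deg(7)=2.
Sorted degree sequence of G1: [4, 3, 3, 3, 2, 2, 2, 1].
Degrees in G2: deg(0)=3, deg(1)=5, deg(2)=5, deg(3)=4, deg(4)=2, deg(5)=3, deg(6)=3, deg(7)=5.
Sorted degree sequence of G2: [5, 5, 5, 4, 3, 3, 3, 2].
The (sorted) degree sequence is an isomorphism invariant, so since G1 and G2 have different degree sequences they cannot be isomorphic.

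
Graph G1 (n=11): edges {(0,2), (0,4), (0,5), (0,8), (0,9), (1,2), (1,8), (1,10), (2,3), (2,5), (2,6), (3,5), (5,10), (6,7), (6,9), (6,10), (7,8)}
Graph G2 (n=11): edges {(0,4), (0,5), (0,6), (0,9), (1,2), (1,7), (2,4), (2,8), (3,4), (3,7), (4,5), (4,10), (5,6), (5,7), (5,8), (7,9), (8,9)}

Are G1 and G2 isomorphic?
Yes, isomorphic

The graphs are isomorphic.
One valid mapping φ: V(G1) → V(G2): 0→4, 1→8, 2→5, 3→6, 4→10, 5→0, 6→7, 7→1, 8→2, 9→3, 10→9

Verify φ preserves adjacency — for each edge of G1, its image is an edge of G2:
  (0,2) → (φ(0),φ(2)) = (4,5) ∈ E(G2) ✓
  (0,4) → (φ(0),φ(4)) = (4,10) ∈ E(G2) ✓
  (0,5) → (φ(0),φ(5)) = (0,4) ∈ E(G2) ✓
  (0,8) → (φ(0),φ(8)) = (2,4) ∈ E(G2) ✓
  (0,9) → (φ(0),φ(9)) = (3,4) ∈ E(G2) ✓
  (1,2) → (φ(1),φ(2)) = (5,8) ∈ E(G2) ✓
  (1,8) → (φ(1),φ(8)) = (2,8) ∈ E(G2) ✓
  (1,10) → (φ(1),φ(10)) = (8,9) ∈ E(G2) ✓
  (2,3) → (φ(2),φ(3)) = (5,6) ∈ E(G2) ✓
  (2,5) → (φ(2),φ(5)) = (0,5) ∈ E(G2) ✓
  (2,6) → (φ(2),φ(6)) = (5,7) ∈ E(G2) ✓
  (3,5) → (φ(3),φ(5)) = (0,6) ∈ E(G2) ✓
  (5,10) → (φ(5),φ(10)) = (0,9) ∈ E(G2) ✓
  (6,7) → (φ(6),φ(7)) = (1,7) ∈ E(G2) ✓
  (6,9) → (φ(6),φ(9)) = (3,7) ∈ E(G2) ✓
  (6,10) → (φ(6),φ(10)) = (7,9) ∈ E(G2) ✓
  (7,8) → (φ(7),φ(8)) = (1,2) ∈ E(G2) ✓
All 17 edges of G1 map to edges of G2, and |E(G1)| = |E(G2)| = 17, so φ is a bijection on edges as well as vertices. Hence G1 ≅ G2.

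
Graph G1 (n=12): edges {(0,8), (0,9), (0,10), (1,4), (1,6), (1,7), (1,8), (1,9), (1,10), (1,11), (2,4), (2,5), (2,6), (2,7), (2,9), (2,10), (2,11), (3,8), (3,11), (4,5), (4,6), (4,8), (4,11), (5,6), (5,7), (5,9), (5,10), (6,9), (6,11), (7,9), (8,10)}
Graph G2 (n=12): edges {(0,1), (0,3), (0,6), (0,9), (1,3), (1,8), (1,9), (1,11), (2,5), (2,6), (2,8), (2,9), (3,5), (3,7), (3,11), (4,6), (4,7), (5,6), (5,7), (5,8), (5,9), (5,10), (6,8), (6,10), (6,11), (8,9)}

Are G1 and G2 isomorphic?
No, not isomorphic

The graphs are NOT isomorphic.

Degrees in G1: deg(0)=3, deg(1)=7, deg(2)=7, deg(3)=2, deg(4)=6, deg(5)=6, deg(6)=6, deg(7)=4, deg(8)=5, deg(9)=6, deg(10)=5, deg(11)=5.
Sorted degree sequence of G1: [7, 7, 6, 6, 6, 6, 5, 5, 5, 4, 3, 2].
Degrees in G2: deg(0)=4, deg(1)=5, deg(2)=4, deg(3)=5, deg(4)=2, deg(5)=7, deg(6)=7, deg(7)=3, deg(8)=5, deg(9)=5, deg(10)=2, deg(11)=3.
Sorted degree sequence of G2: [7, 7, 5, 5, 5, 5, 4, 4, 3, 3, 2, 2].
The (sorted) degree sequence is an isomorphism invariant, so since G1 and G2 have different degree sequences they cannot be isomorphic.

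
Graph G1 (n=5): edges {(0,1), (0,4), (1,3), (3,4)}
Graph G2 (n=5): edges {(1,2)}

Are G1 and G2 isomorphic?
No, not isomorphic

The graphs are NOT isomorphic.

Connected components of G1: 2 component(s) with vertex sets [[2], [0, 1, 3, 4]], sizes [1, 4].
Connected components of G2: 4 component(s) with vertex sets [[0], [3], [4], [1, 2]], sizes [1, 1, 1, 2].
The number of connected components (and the multiset of component sizes) is an isomorphism invariant — an isomorphism maps each component of G1 bijectively onto a component of G2. Since G1 has 2 component(s) and G2 has 4, they cannot be isomorphic.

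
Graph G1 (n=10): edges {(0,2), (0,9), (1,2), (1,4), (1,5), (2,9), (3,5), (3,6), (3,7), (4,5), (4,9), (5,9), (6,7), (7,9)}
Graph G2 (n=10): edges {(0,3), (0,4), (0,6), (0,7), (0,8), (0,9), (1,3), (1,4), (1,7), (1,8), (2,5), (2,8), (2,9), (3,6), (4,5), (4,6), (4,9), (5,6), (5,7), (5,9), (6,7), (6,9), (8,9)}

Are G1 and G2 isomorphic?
No, not isomorphic

The graphs are NOT isomorphic.

Counting triangles (3-cliques): G1 has 4, G2 has 13.
Triangle count is an isomorphism invariant, so differing triangle counts rule out isomorphism.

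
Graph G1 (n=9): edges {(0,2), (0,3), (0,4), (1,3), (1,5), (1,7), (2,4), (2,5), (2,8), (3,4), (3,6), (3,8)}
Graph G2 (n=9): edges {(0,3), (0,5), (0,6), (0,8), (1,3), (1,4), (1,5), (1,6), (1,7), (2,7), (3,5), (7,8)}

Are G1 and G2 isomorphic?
Yes, isomorphic

The graphs are isomorphic.
One valid mapping φ: V(G1) → V(G2): 0→5, 1→7, 2→0, 3→1, 4→3, 5→8, 6→4, 7→2, 8→6

Verify φ preserves adjacency — for each edge of G1, its image is an edge of G2:
  (0,2) → (φ(0),φ(2)) = (0,5) ∈ E(G2) ✓
  (0,3) → (φ(0),φ(3)) = (1,5) ∈ E(G2) ✓
  (0,4) → (φ(0),φ(4)) = (3,5) ∈ E(G2) ✓
  (1,3) → (φ(1),φ(3)) = (1,7) ∈ E(G2) ✓
  (1,5) → (φ(1),φ(5)) = (7,8) ∈ E(G2) ✓
  (1,7) → (φ(1),φ(7)) = (2,7) ∈ E(G2) ✓
  (2,4) → (φ(2),φ(4)) = (0,3) ∈ E(G2) ✓
  (2,5) → (φ(2),φ(5)) = (0,8) ∈ E(G2) ✓
  (2,8) → (φ(2),φ(8)) = (0,6) ∈ E(G2) ✓
  (3,4) → (φ(3),φ(4)) = (1,3) ∈ E(G2) ✓
  (3,6) → (φ(3),φ(6)) = (1,4) ∈ E(G2) ✓
  (3,8) → (φ(3),φ(8)) = (1,6) ∈ E(G2) ✓
All 12 edges of G1 map to edges of G2, and |E(G1)| = |E(G2)| = 12, so φ is a bijection on edges as well as vertices. Hence G1 ≅ G2.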